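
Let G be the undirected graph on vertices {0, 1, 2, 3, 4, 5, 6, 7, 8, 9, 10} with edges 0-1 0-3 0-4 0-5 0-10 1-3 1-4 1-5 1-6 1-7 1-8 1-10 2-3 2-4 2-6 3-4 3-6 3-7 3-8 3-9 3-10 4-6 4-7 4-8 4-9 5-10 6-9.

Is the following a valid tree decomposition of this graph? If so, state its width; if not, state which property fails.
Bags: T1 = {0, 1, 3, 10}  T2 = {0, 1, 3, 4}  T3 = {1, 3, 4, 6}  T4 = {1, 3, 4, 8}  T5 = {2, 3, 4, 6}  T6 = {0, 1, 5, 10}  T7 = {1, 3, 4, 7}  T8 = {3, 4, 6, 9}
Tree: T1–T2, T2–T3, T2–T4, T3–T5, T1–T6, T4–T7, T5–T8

Vertex coverage: the bags together contain {0, 1, 2, 3, 4, 5, 6, 7, 8, 9, 10}, the full vertex set. Edge coverage: each edge of G has both endpoints in at least one bag. Running intersection: for every vertex, the bags containing it form a connected subtree. All three properties hold, so this is a valid tree decomposition of width max|bag| − 1 = 3, and hence tw(G) ≤ 3.

Yes; width 3.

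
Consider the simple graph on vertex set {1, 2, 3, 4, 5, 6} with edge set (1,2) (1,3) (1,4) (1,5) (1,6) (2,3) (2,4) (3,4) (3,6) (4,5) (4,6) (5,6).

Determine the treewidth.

A width-3 tree decomposition is:
Bags: B1 = {1, 3, 4, 6}  B2 = {1, 4, 5, 6}  B3 = {1, 2, 3, 4}
Tree: B1–B2, B1–B3
The largest bag has 4 vertices, giving width 3; this decomposition certifies tw(G) ≤ 3. For the lower bound, the 4 vertices {1, 2, 3, 4} are pairwise adjacent, and any tree decomposition puts a clique entirely inside one bag — forcing width ≥ 3. Combining the bounds, tw(G) = 3.

3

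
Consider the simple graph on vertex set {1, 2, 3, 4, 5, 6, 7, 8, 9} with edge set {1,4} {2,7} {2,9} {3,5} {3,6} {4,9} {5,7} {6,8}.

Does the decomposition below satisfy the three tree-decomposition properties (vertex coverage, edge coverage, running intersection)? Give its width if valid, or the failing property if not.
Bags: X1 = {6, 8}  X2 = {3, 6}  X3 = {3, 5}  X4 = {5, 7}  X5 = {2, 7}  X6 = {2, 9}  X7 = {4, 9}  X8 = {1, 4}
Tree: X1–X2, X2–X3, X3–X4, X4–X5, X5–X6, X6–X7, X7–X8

Vertex coverage: the bags together contain {1, 2, 3, 4, 5, 6, 7, 8, 9}, the full vertex set. Edge coverage: each edge of G has both endpoints in at least one bag. Running intersection: for every vertex, the bags containing it form a connected subtree. All three properties hold, so this is a valid tree decomposition of width max|bag| − 1 = 1, and hence tw(G) ≤ 1.

Yes; width 1.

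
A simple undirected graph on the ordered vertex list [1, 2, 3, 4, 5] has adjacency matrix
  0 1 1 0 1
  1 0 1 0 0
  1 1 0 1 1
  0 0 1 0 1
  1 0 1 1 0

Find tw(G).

A width-2 tree decomposition is:
Bags: B1 = {1, 3, 5}  B2 = {1, 2, 3}  B3 = {3, 4, 5}
Tree: B1–B2, B1–B3
The largest bag has 3 vertices, giving width 2; this decomposition certifies tw(G) ≤ 2. Conversely, {1, 2, 3} is a clique of size 3, and the vertices of any clique must share a bag in every tree decomposition; so some bag has ≥ 3 vertices and tw(G) ≥ 2. Combining the bounds, tw(G) = 2.

2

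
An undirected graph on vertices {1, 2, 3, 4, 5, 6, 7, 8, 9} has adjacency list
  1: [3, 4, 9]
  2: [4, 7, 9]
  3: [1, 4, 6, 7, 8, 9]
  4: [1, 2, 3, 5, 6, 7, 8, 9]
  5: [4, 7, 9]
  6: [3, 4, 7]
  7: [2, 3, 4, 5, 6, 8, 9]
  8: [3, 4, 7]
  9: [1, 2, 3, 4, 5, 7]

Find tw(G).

A width-3 tree decomposition is:
Bags: B1 = {3, 4, 7, 9}  B2 = {3, 4, 7, 8}  B3 = {1, 3, 4, 9}  B4 = {3, 4, 6, 7}  B5 = {2, 4, 7, 9}  B6 = {4, 5, 7, 9}
Tree: B1–B2, B1–B3, B1–B4, B1–B5, B1–B6
The largest bag has 4 vertices, giving width 3; this decomposition certifies tw(G) ≤ 3. For the lower bound, the 4 vertices {1, 3, 4, 9} are pairwise adjacent, and any tree decomposition puts a clique entirely inside one bag — forcing width ≥ 3. Therefore the treewidth is 3.

3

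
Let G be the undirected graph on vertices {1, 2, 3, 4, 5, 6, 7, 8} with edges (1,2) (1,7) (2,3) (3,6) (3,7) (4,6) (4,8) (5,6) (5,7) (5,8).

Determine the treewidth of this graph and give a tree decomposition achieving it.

Treewidth 2.
One optimal decomposition is:
Bags: B1 = {1, 2, 7}  B2 = {2, 3, 7}  B3 = {3, 5, 7}  B4 = {3, 5, 6}  B5 = {5, 6, 8}  B6 = {4, 6, 8}
Tree: B1–B2, B2–B3, B3–B4, B4–B5, B5–B6

Every bag has size at most 3, so the width is 3 − 1 = 2 and tw(G) ≤ 2. Since 1–2–3–7–1 is a cycle in G, G is not acyclic. Forests are exactly the graphs of treewidth ≤ 1, so tw(G) ≥ 2. Therefore the treewidth is 2.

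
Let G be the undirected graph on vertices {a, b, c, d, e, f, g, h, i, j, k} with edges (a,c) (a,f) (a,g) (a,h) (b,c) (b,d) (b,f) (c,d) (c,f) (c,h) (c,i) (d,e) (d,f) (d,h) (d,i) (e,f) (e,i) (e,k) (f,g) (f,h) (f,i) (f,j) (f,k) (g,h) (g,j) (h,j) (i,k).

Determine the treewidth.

3

A width-3 tree decomposition is:
Bags: B1 = {a, c, f, h}  B2 = {c, d, f, h}  B3 = {b, c, d, f}  B4 = {c, d, f, i}  B5 = {d, e, f, i}  B6 = {e, f, i, k}  B7 = {a, f, g, h}  B8 = {f, g, h, j}
Tree: B1–B2, B2–B3, B3–B4, B4–B5, B5–B6, B1–B7, B7–B8
The largest bag has 4 vertices, giving width 3; this decomposition certifies tw(G) ≤ 3. Conversely, {d, e, f, i} is a clique of size 4, and the vertices of any clique must share a bag in every tree decomposition; so some bag has ≥ 4 vertices and tw(G) ≥ 3. Hence tw(G) = 3 exactly.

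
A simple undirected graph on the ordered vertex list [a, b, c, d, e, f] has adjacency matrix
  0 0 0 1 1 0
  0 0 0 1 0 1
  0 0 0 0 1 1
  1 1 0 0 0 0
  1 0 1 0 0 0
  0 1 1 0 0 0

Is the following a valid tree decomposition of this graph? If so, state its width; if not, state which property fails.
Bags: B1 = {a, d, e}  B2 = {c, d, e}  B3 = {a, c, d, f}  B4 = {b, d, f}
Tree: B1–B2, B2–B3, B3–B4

No — bags containing vertex a are not connected in the tree.

A tree decomposition must satisfy three properties: every vertex lies in some bag; for every edge, both endpoints lie together in some bag; and for every vertex, the bags containing it form a connected subtree. Here bags containing vertex a are not connected in the tree, so the decomposition is invalid.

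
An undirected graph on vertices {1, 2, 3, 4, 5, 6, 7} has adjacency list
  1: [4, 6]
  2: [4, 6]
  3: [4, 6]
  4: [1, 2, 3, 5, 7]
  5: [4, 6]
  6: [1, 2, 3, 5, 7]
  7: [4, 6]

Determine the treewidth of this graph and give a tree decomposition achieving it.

Each bag holds 3 vertices, so the decomposition has width 2, which upper-bounds the treewidth. The edges 4–2–6–7–4 form a cycle, so G is not a tree and its treewidth is at least 2. Therefore the treewidth is 2.

Treewidth 2.
One such decomposition:
Bags: B1 = {2, 4, 6}  B2 = {4, 6, 7}  B3 = {1, 4, 6}  B4 = {3, 4, 6}  B5 = {4, 5, 6}
Tree: B1–B2, B2–B3, B3–B4, B4–B5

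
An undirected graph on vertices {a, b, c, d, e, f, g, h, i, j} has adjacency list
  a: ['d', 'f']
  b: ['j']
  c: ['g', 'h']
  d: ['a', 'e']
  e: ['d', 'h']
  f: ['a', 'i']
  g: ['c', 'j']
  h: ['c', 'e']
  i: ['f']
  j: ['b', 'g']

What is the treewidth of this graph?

1

A width-1 tree decomposition is:
Bags: B1 = {f, i}  B2 = {a, f}  B3 = {a, d}  B4 = {d, e}  B5 = {e, h}  B6 = {c, h}  B7 = {c, g}  B8 = {g, j}  B9 = {b, j}
Tree: B1–B2, B2–B3, B3–B4, B4–B5, B5–B6, B6–B7, B7–B8, B8–B9
Every bag has size at most 2, so the width is 2 − 1 = 1 and tw(G) ≤ 1. Since G has at least one edge (e.g. i–f), it is not an edgeless graph, so tw(G) ≥ 1. Hence tw(G) = 1 exactly.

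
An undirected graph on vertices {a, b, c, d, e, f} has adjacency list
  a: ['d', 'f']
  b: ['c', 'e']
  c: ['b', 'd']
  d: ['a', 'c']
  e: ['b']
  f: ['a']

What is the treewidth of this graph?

1

A width-1 tree decomposition is:
Bags: B1 = {b, e}  B2 = {b, c}  B3 = {c, d}  B4 = {a, d}  B5 = {a, f}
Tree: B1–B2, B2–B3, B3–B4, B4–B5
The largest bag has 2 vertices, giving width 1; this decomposition certifies tw(G) ≤ 1. Since G has at least one edge (e.g. e–b), it is not an edgeless graph, so tw(G) ≥ 1. Therefore the treewidth is 1.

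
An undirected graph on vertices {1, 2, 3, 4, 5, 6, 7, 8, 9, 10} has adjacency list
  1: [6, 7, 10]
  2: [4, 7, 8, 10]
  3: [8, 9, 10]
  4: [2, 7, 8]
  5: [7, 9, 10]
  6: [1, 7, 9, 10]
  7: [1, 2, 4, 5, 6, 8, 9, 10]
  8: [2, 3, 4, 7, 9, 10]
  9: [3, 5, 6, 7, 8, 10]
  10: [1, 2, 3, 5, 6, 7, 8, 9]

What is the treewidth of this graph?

3

A width-3 tree decomposition is:
Bags: B1 = {7, 8, 9, 10}  B2 = {2, 7, 8, 10}  B3 = {2, 4, 7, 8}  B4 = {6, 7, 9, 10}  B5 = {3, 8, 9, 10}  B6 = {5, 7, 9, 10}  B7 = {1, 6, 7, 10}
Tree: B1–B2, B2–B3, B1–B4, B1–B5, B4–B6, B4–B7
Every bag has size at most 4, so the width is 4 − 1 = 3 and tw(G) ≤ 3. On the other hand G contains the 4-clique {3, 8, 9, 10}. A clique must lie in a single bag of any decomposition, so no decomposition can have width below 3. The upper and lower bounds meet at 3, so that is the treewidth.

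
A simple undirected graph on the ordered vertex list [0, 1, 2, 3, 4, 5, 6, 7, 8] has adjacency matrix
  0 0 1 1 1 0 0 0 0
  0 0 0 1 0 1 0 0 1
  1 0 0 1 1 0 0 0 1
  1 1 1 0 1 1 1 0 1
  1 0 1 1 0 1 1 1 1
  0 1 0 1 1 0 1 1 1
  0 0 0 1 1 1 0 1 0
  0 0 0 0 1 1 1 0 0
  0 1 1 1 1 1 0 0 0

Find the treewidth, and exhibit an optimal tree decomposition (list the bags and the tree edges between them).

Every bag has size at most 4, so the width is 4 − 1 = 3 and tw(G) ≤ 3. For the lower bound, the 4 vertices {1, 3, 5, 8} are pairwise adjacent, and any tree decomposition puts a clique entirely inside one bag — forcing width ≥ 3. The upper and lower bounds meet at 3, so that is the treewidth.

Treewidth 3.
One optimal decomposition is:
Bags: B1 = {1, 3, 5, 8}  B2 = {3, 4, 5, 8}  B3 = {3, 4, 5, 6}  B4 = {4, 5, 6, 7}  B5 = {2, 3, 4, 8}  B6 = {0, 2, 3, 4}
Tree: B1–B2, B2–B3, B3–B4, B2–B5, B5–B6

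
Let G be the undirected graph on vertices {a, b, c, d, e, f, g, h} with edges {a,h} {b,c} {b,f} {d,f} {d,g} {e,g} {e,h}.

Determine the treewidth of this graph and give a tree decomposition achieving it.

Treewidth 1.
One optimal decomposition is:
Bags: B1 = {b, c}  B2 = {b, f}  B3 = {d, f}  B4 = {d, g}  B5 = {e, g}  B6 = {e, h}  B7 = {a, h}
Tree: B1–B2, B2–B3, B3–B4, B4–B5, B5–B6, B6–B7

Every bag has size at most 2, so the width is 2 − 1 = 1 and tw(G) ≤ 1. G has an edge, so its treewidth is at least 1. Hence tw(G) = 1 exactly.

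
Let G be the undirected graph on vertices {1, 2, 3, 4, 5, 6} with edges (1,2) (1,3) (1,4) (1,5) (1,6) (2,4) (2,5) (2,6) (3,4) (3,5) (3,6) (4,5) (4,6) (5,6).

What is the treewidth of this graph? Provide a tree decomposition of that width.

Each bag holds 5 vertices, so the decomposition has width 4, which upper-bounds the treewidth. Conversely, {1, 2, 4, 5, 6} is a clique of size 5, and the vertices of any clique must share a bag in every tree decomposition; so some bag has ≥ 5 vertices and tw(G) ≥ 4. Combining the bounds, tw(G) = 4.

Treewidth 4.
One optimal decomposition is:
Bags: B1 = {1, 3, 4, 5, 6}  B2 = {1, 2, 4, 5, 6}
Tree: B1–B2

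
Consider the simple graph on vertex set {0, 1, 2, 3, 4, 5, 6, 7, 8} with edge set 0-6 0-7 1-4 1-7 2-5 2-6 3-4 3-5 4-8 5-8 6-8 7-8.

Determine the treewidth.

A width-3 tree decomposition is:
Bags: B1 = {0, 1, 6, 7}  B2 = {1, 6, 7, 8}  B3 = {1, 4, 6, 8}  B4 = {2, 4, 6, 8}  B5 = {2, 4, 5, 8}  B6 = {2, 3, 4, 5}
Tree: B1–B2, B2–B3, B3–B4, B4–B5, B5–B6
The largest bag has 4 vertices, giving width 3; this decomposition certifies tw(G) ≤ 3. For the lower bound: the 4 vertex sets {0,1,7}, {6}, {8}, {2,3,4,5} are disjoint, each induces a connected subgraph, and every pair is joined by at least one edge of G. Contracting each set to a single vertex therefore yields K_{4} as a minor, and since treewidth is minor-monotone, tw(G) ≥ tw(K_{4}) = 3. Combining the bounds, tw(G) = 3.

3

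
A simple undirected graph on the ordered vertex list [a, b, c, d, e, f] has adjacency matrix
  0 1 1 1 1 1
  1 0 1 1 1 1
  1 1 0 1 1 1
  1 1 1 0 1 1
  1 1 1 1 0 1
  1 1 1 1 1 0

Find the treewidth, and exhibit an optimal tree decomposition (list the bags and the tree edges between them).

A single bag containing all 6 vertices is trivially a valid decomposition of width 5. On the other hand G contains the 6-clique {a, b, c, d, e, f}. A clique must lie in a single bag of any decomposition, so no decomposition can have width below 5. Combining the bounds, tw(G) = 5.

Treewidth 5.
One optimal decomposition is:
Bags: B1 = {a, b, c, d, e, f}
Tree: (single bag)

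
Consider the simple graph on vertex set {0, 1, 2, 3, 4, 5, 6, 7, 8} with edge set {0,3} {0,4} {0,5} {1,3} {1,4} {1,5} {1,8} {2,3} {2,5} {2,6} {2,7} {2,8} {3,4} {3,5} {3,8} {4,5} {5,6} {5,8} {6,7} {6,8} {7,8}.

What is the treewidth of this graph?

3

A width-3 tree decomposition is:
Bags: B1 = {1, 3, 5, 8}  B2 = {2, 3, 5, 8}  B3 = {1, 3, 4, 5}  B4 = {2, 5, 6, 8}  B5 = {0, 3, 4, 5}  B6 = {2, 6, 7, 8}
Tree: B1–B2, B1–B3, B2–B4, B3–B5, B4–B6
The largest bag has 4 vertices, giving width 3; this decomposition certifies tw(G) ≤ 3. For the lower bound, the 4 vertices {0, 3, 4, 5} are pairwise adjacent, and any tree decomposition puts a clique entirely inside one bag — forcing width ≥ 3. The upper and lower bounds meet at 3, so that is the treewidth.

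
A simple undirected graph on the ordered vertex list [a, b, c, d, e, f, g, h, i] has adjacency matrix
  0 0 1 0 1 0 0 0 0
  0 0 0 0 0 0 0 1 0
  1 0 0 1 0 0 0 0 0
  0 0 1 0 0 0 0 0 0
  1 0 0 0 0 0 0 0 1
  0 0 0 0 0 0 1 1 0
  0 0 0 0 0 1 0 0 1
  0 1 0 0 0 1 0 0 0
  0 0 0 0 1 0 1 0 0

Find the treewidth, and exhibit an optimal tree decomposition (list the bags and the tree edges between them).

The largest bag has 2 vertices, giving width 1; this decomposition certifies tw(G) ≤ 1. Any graph with an edge has treewidth ≥ 1, and G has the edge b–h. The upper and lower bounds meet at 1, so that is the treewidth.

Treewidth 1.
One optimal decomposition is:
Bags: B1 = {b, h}  B2 = {f, h}  B3 = {f, g}  B4 = {g, i}  B5 = {e, i}  B6 = {a, e}  B7 = {a, c}  B8 = {c, d}
Tree: B1–B2, B2–B3, B3–B4, B4–B5, B5–B6, B6–B7, B7–B8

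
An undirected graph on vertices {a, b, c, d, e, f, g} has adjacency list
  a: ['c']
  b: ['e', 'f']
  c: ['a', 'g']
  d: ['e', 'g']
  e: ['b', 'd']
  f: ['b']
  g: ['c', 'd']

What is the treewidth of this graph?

1

A width-1 tree decomposition is:
Bags: B1 = {b, f}  B2 = {b, e}  B3 = {d, e}  B4 = {d, g}  B5 = {c, g}  B6 = {a, c}
Tree: B1–B2, B2–B3, B3–B4, B4–B5, B5–B6
The largest bag has 2 vertices, giving width 1; this decomposition certifies tw(G) ≤ 1. G has an edge, so its treewidth is at least 1. Hence tw(G) = 1 exactly.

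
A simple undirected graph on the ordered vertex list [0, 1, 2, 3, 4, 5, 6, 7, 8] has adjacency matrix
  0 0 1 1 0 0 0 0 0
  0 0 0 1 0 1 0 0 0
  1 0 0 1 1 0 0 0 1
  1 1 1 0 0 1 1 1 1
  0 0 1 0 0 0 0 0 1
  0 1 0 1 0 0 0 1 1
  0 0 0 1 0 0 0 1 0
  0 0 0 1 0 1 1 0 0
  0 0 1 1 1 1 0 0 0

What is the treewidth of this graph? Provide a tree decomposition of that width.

Every bag has size at most 3, so the width is 3 − 1 = 2 and tw(G) ≤ 2. On the other hand G contains the 3-clique {0, 2, 3}. A clique must lie in a single bag of any decomposition, so no decomposition can have width below 2. The upper and lower bounds meet at 2, so that is the treewidth.

Treewidth 2.
Bags: B1 = {3, 5, 8}  B2 = {2, 3, 8}  B3 = {3, 5, 7}  B4 = {0, 2, 3}  B5 = {2, 4, 8}  B6 = {3, 6, 7}  B7 = {1, 3, 5}
Tree: B1–B2, B1–B3, B2–B4, B2–B5, B3–B6, B3–B7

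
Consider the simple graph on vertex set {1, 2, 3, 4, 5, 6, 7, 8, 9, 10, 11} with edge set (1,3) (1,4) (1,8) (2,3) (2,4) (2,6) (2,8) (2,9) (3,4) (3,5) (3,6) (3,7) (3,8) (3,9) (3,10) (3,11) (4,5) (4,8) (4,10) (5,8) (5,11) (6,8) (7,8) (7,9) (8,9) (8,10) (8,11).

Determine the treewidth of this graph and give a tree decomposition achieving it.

Every bag has size at most 4, so the width is 4 − 1 = 3 and tw(G) ≤ 3. On the other hand G contains the 4-clique {1, 3, 4, 8}. A clique must lie in a single bag of any decomposition, so no decomposition can have width below 3. Combining the bounds, tw(G) = 3.

Treewidth 3.
Bags: B1 = {2, 3, 8, 9}  B2 = {2, 3, 4, 8}  B3 = {3, 4, 5, 8}  B4 = {3, 7, 8, 9}  B5 = {2, 3, 6, 8}  B6 = {3, 4, 8, 10}  B7 = {3, 5, 8, 11}  B8 = {1, 3, 4, 8}
Tree: B1–B2, B2–B3, B1–B4, B1–B5, B3–B6, B3–B7, B6–B8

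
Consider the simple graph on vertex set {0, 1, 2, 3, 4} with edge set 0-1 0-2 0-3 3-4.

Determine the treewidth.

1

A width-1 tree decomposition is:
Bags: B1 = {0, 2}  B2 = {0, 3}  B3 = {3, 4}  B4 = {0, 1}
Tree: B1–B2, B2–B3, B1–B4
Each bag holds 2 vertices, so the decomposition has width 1, which upper-bounds the treewidth. G has an edge, so its treewidth is at least 1. Combining the bounds, tw(G) = 1.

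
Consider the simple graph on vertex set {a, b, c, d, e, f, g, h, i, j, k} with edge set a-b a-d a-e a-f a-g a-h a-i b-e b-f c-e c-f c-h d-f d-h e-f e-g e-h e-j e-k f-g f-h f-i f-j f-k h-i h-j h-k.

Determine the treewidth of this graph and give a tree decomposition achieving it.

The largest bag has 4 vertices, giving width 3; this decomposition certifies tw(G) ≤ 3. For the lower bound, the 4 vertices {a, e, f, g} are pairwise adjacent, and any tree decomposition puts a clique entirely inside one bag — forcing width ≥ 3. Hence tw(G) = 3 exactly.

Treewidth 3.
One optimal decomposition is:
Bags: B1 = {e, f, h, j}  B2 = {a, e, f, h}  B3 = {a, d, f, h}  B4 = {a, e, f, g}  B5 = {c, e, f, h}  B6 = {a, f, h, i}  B7 = {a, b, e, f}  B8 = {e, f, h, k}
Tree: B1–B2, B2–B3, B2–B4, B2–B5, B2–B6, B2–B7, B2–B8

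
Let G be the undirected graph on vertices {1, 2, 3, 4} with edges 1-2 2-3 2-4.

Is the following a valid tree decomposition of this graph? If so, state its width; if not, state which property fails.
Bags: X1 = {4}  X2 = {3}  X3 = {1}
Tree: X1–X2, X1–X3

A tree decomposition must satisfy three properties: every vertex lies in some bag; for every edge, both endpoints lie together in some bag; and for every vertex, the bags containing it form a connected subtree. Here vertex 2 appears in no bag, so the decomposition is invalid.

No — vertex 2 appears in no bag.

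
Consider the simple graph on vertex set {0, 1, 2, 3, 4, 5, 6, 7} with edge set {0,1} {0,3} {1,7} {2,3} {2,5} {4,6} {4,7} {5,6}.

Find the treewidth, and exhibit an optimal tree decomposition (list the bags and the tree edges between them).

Treewidth 2.
Bags: B1 = {1, 4, 7}  B2 = {1, 4, 6}  B3 = {1, 5, 6}  B4 = {1, 2, 5}  B5 = {1, 2, 3}  B6 = {0, 1, 3}
Tree: B1–B2, B2–B3, B3–B4, B4–B5, B5–B6

Every bag has size at most 3, so the width is 3 − 1 = 2 and tw(G) ≤ 2. The edges 1–7–4–6–5–2–3–0–1 form a cycle, so G is not a tree and its treewidth is at least 2. Hence tw(G) = 2 exactly.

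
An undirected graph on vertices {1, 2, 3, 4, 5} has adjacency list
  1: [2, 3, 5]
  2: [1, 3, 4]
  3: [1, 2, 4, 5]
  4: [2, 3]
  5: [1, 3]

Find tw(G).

2

A width-2 tree decomposition is:
Bags: B1 = {2, 3, 4}  B2 = {1, 2, 3}  B3 = {1, 3, 5}
Tree: B1–B2, B2–B3
The largest bag has 3 vertices, giving width 2; this decomposition certifies tw(G) ≤ 2. Conversely, {1, 2, 3} is a clique of size 3, and the vertices of any clique must share a bag in every tree decomposition; so some bag has ≥ 3 vertices and tw(G) ≥ 2. Hence tw(G) = 2 exactly.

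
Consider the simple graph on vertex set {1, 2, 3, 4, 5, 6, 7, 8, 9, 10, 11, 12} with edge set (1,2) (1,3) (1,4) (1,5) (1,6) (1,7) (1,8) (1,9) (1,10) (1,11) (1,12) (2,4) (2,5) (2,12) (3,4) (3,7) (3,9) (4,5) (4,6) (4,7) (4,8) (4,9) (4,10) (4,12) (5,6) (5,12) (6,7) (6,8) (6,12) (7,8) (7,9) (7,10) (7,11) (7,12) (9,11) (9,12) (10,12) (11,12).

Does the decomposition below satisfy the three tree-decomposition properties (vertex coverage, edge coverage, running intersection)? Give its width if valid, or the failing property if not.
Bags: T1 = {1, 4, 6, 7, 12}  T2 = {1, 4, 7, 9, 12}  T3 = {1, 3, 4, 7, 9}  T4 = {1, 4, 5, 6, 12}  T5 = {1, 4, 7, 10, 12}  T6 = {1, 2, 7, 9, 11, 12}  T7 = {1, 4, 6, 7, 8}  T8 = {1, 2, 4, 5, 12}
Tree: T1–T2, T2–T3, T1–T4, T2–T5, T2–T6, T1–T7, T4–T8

A tree decomposition must satisfy three properties: every vertex lies in some bag; for every edge, both endpoints lie together in some bag; and for every vertex, the bags containing it form a connected subtree. Here bags containing vertex 2 are not connected in the tree, so the decomposition is invalid.

No — bags containing vertex 2 are not connected in the tree.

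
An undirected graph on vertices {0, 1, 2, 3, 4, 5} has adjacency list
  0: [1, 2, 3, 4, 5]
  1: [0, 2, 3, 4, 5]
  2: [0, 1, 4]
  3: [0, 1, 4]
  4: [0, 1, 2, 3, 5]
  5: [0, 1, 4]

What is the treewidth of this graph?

A width-3 tree decomposition is:
Bags: B1 = {0, 1, 3, 4}  B2 = {0, 1, 4, 5}  B3 = {0, 1, 2, 4}
Tree: B1–B2, B1–B3
Every bag has size at most 4, so the width is 4 − 1 = 3 and tw(G) ≤ 3. For the lower bound, the 4 vertices {0, 1, 2, 4} are pairwise adjacent, and any tree decomposition puts a clique entirely inside one bag — forcing width ≥ 3. Hence tw(G) = 3 exactly.

3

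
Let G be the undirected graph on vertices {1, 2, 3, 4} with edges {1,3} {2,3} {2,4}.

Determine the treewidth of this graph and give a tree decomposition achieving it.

Treewidth 1.
One such decomposition:
Bags: B1 = {2, 4}  B2 = {2, 3}  B3 = {1, 3}
Tree: B1–B2, B2–B3

The largest bag has 2 vertices, giving width 1; this decomposition certifies tw(G) ≤ 1. Since G has at least one edge (e.g. 4–2), it is not an edgeless graph, so tw(G) ≥ 1. The upper and lower bounds meet at 1, so that is the treewidth.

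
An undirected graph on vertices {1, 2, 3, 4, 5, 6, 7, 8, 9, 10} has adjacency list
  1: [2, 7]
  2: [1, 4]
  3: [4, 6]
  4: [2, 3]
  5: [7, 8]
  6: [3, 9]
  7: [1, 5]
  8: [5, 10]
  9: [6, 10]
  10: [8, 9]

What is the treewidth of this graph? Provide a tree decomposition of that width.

The largest bag has 3 vertices, giving width 2; this decomposition certifies tw(G) ≤ 2. Since 9–6–3–4–2–1–7–5–8–10–9 is a cycle in G, G is not acyclic. Forests are exactly the graphs of treewidth ≤ 1, so tw(G) ≥ 2. Hence tw(G) = 2 exactly.

Treewidth 2.
One such decomposition:
Bags: B1 = {3, 6, 9}  B2 = {3, 4, 9}  B3 = {2, 4, 9}  B4 = {1, 2, 9}  B5 = {1, 7, 9}  B6 = {5, 7, 9}  B7 = {5, 8, 9}  B8 = {8, 9, 10}
Tree: B1–B2, B2–B3, B3–B4, B4–B5, B5–B6, B6–B7, B7–B8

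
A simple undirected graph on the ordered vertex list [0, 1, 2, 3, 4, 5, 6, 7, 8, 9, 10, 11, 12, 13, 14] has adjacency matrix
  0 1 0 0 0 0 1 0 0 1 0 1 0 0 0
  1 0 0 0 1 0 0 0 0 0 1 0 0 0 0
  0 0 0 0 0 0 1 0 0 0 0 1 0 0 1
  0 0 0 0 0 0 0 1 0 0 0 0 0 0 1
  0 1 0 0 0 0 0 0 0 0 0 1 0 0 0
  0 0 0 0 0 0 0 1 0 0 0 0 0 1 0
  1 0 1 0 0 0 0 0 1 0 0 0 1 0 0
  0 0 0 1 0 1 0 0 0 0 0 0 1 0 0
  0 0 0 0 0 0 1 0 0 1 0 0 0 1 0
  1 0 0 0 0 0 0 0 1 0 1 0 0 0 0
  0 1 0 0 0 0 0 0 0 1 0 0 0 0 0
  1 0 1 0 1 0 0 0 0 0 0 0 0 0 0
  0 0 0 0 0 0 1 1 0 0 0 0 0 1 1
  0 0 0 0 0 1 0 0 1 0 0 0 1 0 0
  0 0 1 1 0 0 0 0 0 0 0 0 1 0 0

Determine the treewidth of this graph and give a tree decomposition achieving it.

Treewidth 3.
One optimal decomposition is:
Bags: B1 = {1, 4, 10, 11}  B2 = {0, 1, 10, 11}  B3 = {0, 9, 10, 11}  B4 = {0, 2, 9, 11}  B5 = {0, 2, 6, 9}  B6 = {2, 6, 8, 9}  B7 = {2, 6, 8, 14}  B8 = {6, 8, 12, 14}  B9 = {8, 12, 13, 14}  B10 = {3, 12, 13, 14}  B11 = {3, 7, 12, 13}  B12 = {3, 5, 7, 13}
Tree: B1–B2, B2–B3, B3–B4, B4–B5, B5–B6, B6–B7, B7–B8, B8–B9, B9–B10, B10–B11, B11–B12

Each bag holds 4 vertices, so the decomposition has width 3, which upper-bounds the treewidth. For the lower bound: the 4 vertex sets {1,4,10}, {11}, {0}, {2,6,8,9} are disjoint, each induces a connected subgraph, and every pair is joined by at least one edge of G. Contracting each set to a single vertex therefore yields K_{4} as a minor, and since treewidth is minor-monotone, tw(G) ≥ tw(K_{4}) = 3. Hence tw(G) = 3 exactly.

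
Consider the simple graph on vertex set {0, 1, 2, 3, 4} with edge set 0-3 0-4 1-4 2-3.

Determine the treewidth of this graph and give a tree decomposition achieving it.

Treewidth 1.
Bags: B1 = {2, 3}  B2 = {0, 3}  B3 = {0, 4}  B4 = {1, 4}
Tree: B1–B2, B2–B3, B3–B4

The largest bag has 2 vertices, giving width 1; this decomposition certifies tw(G) ≤ 1. Since G has at least one edge (e.g. 2–3), it is not an edgeless graph, so tw(G) ≥ 1. Combining the bounds, tw(G) = 1.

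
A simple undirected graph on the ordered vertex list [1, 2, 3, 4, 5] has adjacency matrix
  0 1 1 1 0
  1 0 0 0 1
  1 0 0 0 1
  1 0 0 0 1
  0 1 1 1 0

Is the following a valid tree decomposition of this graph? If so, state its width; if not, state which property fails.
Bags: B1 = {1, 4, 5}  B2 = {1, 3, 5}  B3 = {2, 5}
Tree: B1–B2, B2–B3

No — edge (1,2) lies in no bag.

A tree decomposition must satisfy three properties: every vertex lies in some bag; for every edge, both endpoints lie together in some bag; and for every vertex, the bags containing it form a connected subtree. Here edge (1,2) lies in no bag, so the decomposition is invalid.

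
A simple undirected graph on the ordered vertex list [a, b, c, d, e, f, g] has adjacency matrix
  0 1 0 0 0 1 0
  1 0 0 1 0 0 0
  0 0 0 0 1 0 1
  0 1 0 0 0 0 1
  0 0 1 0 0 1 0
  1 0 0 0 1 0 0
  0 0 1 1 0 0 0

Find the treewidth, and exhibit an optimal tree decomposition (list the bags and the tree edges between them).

Every bag has size at most 3, so the width is 3 − 1 = 2 and tw(G) ≤ 2. The edges c–e–f–a–b–d–g–c form a cycle, so G is not a tree and its treewidth is at least 2. Hence tw(G) = 2 exactly.

Treewidth 2.
One optimal decomposition is:
Bags: B1 = {c, e, f}  B2 = {a, c, f}  B3 = {a, b, c}  B4 = {b, c, d}  B5 = {c, d, g}
Tree: B1–B2, B2–B3, B3–B4, B4–B5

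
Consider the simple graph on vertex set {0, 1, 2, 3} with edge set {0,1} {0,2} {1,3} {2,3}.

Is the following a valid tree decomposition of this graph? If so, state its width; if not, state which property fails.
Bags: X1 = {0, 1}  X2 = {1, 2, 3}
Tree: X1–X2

A tree decomposition must satisfy three properties: every vertex lies in some bag; for every edge, both endpoints lie together in some bag; and for every vertex, the bags containing it form a connected subtree. Here edge (2,0) lies in no bag, so the decomposition is invalid.

No — edge (2,0) lies in no bag.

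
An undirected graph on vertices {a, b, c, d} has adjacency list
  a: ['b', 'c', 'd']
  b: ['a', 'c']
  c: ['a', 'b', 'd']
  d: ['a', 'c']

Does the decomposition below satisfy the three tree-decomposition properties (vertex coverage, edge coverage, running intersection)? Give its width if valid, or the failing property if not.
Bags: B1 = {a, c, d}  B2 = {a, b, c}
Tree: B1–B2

Yes; width 2.

Checking the three conditions: (i) the bags cover all of {a, b, c, d}; (ii) for each edge, some bag contains both endpoints; (iii) the bags containing any fixed vertex form a subtree. All hold, so the decomposition is valid with width 3 − 1 = 2.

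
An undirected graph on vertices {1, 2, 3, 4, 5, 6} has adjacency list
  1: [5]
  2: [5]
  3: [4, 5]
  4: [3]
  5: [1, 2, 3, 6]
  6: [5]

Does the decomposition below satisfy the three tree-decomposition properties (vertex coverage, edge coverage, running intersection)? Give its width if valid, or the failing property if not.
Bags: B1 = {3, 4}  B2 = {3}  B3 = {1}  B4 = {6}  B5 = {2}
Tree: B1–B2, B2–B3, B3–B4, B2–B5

No — vertex 5 appears in no bag.

A tree decomposition must satisfy three properties: every vertex lies in some bag; for every edge, both endpoints lie together in some bag; and for every vertex, the bags containing it form a connected subtree. Here vertex 5 appears in no bag, so the decomposition is invalid.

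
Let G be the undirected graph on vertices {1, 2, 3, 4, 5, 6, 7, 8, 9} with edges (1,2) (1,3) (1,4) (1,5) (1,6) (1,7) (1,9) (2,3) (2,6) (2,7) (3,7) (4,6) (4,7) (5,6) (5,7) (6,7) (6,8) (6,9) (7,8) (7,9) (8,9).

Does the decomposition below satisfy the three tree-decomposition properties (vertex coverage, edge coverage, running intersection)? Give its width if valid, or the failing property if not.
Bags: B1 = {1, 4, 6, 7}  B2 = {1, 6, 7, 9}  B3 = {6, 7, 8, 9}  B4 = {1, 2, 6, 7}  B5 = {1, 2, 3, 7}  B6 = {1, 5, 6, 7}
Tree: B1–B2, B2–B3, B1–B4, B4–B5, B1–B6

Vertex coverage: the bags together contain {1, 2, 3, 4, 5, 6, 7, 8, 9}, the full vertex set. Edge coverage: each edge of G has both endpoints in at least one bag. Running intersection: for every vertex, the bags containing it form a connected subtree. All three properties hold, so this is a valid tree decomposition of width max|bag| − 1 = 3, and hence tw(G) ≤ 3.

Yes; width 3.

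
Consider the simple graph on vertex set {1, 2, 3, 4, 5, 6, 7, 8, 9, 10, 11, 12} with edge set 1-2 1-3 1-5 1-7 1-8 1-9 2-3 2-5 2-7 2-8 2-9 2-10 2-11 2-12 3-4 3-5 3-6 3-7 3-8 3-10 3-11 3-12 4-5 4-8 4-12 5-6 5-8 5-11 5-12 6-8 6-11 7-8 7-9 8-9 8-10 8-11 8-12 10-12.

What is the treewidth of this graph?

A width-4 tree decomposition is:
Bags: B1 = {2, 3, 5, 8, 12}  B2 = {2, 3, 8, 10, 12}  B3 = {1, 2, 3, 5, 8}  B4 = {2, 3, 5, 8, 11}  B5 = {3, 4, 5, 8, 12}  B6 = {1, 2, 3, 7, 8}  B7 = {1, 2, 7, 8, 9}  B8 = {3, 5, 6, 8, 11}
Tree: B1–B2, B1–B3, B1–B4, B1–B5, B3–B6, B6–B7, B4–B8
Each bag holds 5 vertices, so the decomposition has width 4, which upper-bounds the treewidth. On the other hand G contains the 5-clique {1, 2, 7, 8, 9}. A clique must lie in a single bag of any decomposition, so no decomposition can have width below 4. Combining the bounds, tw(G) = 4.

4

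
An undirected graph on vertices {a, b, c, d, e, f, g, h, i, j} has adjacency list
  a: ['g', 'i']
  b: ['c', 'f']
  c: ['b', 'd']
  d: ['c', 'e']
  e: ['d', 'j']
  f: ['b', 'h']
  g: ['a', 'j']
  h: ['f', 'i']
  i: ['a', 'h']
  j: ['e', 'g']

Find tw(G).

2

A width-2 tree decomposition is:
Bags: B1 = {f, h, i}  B2 = {b, f, i}  B3 = {b, c, i}  B4 = {c, d, i}  B5 = {d, e, i}  B6 = {e, i, j}  B7 = {g, i, j}  B8 = {a, g, i}
Tree: B1–B2, B2–B3, B3–B4, B4–B5, B5–B6, B6–B7, B7–B8
Every bag has size at most 3, so the width is 3 − 1 = 2 and tw(G) ≤ 2. The edges i–h–f–b–c–d–e–j–g–a–i form a cycle, so G is not a tree and its treewidth is at least 2. Hence tw(G) = 2 exactly.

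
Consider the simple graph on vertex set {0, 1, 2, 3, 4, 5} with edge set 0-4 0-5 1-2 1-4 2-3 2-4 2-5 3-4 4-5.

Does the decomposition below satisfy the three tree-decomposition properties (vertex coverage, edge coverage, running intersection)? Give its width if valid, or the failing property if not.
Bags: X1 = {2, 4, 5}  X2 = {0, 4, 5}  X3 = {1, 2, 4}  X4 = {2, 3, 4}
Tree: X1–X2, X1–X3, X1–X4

Yes; width 2.

Vertex coverage: the bags together contain {0, 1, 2, 3, 4, 5}, the full vertex set. Edge coverage: each edge of G has both endpoints in at least one bag. Running intersection: for every vertex, the bags containing it form a connected subtree. All three properties hold, so this is a valid tree decomposition of width max|bag| − 1 = 2, and hence tw(G) ≤ 2.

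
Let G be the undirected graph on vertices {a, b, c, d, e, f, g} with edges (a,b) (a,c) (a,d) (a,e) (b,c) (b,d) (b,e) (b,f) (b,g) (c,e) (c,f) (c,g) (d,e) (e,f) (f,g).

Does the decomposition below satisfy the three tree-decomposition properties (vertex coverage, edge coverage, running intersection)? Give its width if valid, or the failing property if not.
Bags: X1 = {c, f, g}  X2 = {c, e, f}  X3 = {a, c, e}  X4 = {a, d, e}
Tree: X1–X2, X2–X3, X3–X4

A tree decomposition must satisfy three properties: every vertex lies in some bag; for every edge, both endpoints lie together in some bag; and for every vertex, the bags containing it form a connected subtree. Here vertex b appears in no bag, so the decomposition is invalid.

No — vertex b appears in no bag.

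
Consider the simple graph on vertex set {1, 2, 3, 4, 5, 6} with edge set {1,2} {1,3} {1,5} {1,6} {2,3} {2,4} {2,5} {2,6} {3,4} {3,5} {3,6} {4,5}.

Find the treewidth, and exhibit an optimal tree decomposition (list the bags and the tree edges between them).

Treewidth 3.
One such decomposition:
Bags: B1 = {1, 2, 3, 5}  B2 = {2, 3, 4, 5}  B3 = {1, 2, 3, 6}
Tree: B1–B2, B1–B3

The largest bag has 4 vertices, giving width 3; this decomposition certifies tw(G) ≤ 3. Conversely, {1, 2, 3, 5} is a clique of size 4, and the vertices of any clique must share a bag in every tree decomposition; so some bag has ≥ 4 vertices and tw(G) ≥ 3. Hence tw(G) = 3 exactly.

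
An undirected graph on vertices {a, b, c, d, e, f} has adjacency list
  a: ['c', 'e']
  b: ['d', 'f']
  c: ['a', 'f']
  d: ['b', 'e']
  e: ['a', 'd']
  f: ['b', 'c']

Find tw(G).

2

A width-2 tree decomposition is:
Bags: B1 = {a, d, e}  B2 = {a, c, d}  B3 = {c, d, f}  B4 = {b, d, f}
Tree: B1–B2, B2–B3, B3–B4
Every bag has size at most 3, so the width is 3 − 1 = 2 and tw(G) ≤ 2. The edges d–e–a–c–f–b–d form a cycle, so G is not a tree and its treewidth is at least 2. The upper and lower bounds meet at 2, so that is the treewidth.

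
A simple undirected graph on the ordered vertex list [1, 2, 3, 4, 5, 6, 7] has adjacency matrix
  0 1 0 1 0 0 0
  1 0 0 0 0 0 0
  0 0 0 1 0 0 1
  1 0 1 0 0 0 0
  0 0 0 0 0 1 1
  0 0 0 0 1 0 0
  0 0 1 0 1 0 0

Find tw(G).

A width-1 tree decomposition is:
Bags: B1 = {1, 2}  B2 = {1, 4}  B3 = {3, 4}  B4 = {3, 7}  B5 = {5, 7}  B6 = {5, 6}
Tree: B1–B2, B2–B3, B3–B4, B4–B5, B5–B6
Every bag has size at most 2, so the width is 2 − 1 = 1 and tw(G) ≤ 1. G has an edge, so its treewidth is at least 1. Therefore the treewidth is 1.

1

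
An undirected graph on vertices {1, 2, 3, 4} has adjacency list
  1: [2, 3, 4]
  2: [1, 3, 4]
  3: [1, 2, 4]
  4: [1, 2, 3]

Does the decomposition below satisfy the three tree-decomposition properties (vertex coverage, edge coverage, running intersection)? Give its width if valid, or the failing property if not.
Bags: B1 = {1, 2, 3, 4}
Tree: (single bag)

Every vertex of G appears in some bag (union = {1, 2, 3, 4}); every edge is covered by a bag; and for each vertex v the set of bags containing v is connected in the bag tree. The decomposition is therefore valid. The largest bag has 4 vertices, so the width is 3.

Yes; width 3.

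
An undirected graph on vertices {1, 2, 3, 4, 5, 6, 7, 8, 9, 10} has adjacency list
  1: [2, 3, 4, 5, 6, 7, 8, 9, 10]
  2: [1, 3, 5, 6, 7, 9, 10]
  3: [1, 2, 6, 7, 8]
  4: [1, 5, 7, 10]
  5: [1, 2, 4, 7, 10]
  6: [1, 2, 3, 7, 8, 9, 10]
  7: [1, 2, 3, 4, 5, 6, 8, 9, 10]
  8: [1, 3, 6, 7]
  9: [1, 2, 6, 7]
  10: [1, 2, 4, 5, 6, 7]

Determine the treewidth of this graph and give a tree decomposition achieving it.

Treewidth 4.
One such decomposition:
Bags: B1 = {1, 2, 6, 7, 10}  B2 = {1, 2, 6, 7, 9}  B3 = {1, 2, 5, 7, 10}  B4 = {1, 4, 5, 7, 10}  B5 = {1, 2, 3, 6, 7}  B6 = {1, 3, 6, 7, 8}
Tree: B1–B2, B1–B3, B3–B4, B2–B5, B5–B6

Every bag has size at most 5, so the width is 5 − 1 = 4 and tw(G) ≤ 4. On the other hand G contains the 5-clique {1, 3, 6, 7, 8}. A clique must lie in a single bag of any decomposition, so no decomposition can have width below 4. Hence tw(G) = 4 exactly.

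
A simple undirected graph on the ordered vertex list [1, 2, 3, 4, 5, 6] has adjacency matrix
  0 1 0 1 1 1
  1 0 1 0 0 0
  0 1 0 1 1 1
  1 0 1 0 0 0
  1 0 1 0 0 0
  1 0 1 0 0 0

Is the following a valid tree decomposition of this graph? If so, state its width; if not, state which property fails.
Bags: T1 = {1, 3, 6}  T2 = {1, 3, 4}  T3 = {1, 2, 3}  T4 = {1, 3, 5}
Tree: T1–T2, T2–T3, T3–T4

Yes; width 2.

Every vertex of G appears in some bag (union = {1, 2, 3, 4, 5, 6}); every edge is covered by a bag; and for each vertex v the set of bags containing v is connected in the bag tree. The decomposition is therefore valid. The largest bag has 3 vertices, so the width is 2.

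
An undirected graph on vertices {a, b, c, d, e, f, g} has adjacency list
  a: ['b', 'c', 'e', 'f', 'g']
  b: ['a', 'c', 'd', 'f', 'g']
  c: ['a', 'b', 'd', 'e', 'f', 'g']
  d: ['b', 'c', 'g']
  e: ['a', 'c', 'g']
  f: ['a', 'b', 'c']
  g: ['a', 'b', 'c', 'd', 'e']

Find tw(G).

A width-3 tree decomposition is:
Bags: B1 = {a, c, e, g}  B2 = {a, b, c, g}  B3 = {b, c, d, g}  B4 = {a, b, c, f}
Tree: B1–B2, B2–B3, B2–B4
Every bag has size at most 4, so the width is 4 − 1 = 3 and tw(G) ≤ 3. For the lower bound, the 4 vertices {b, c, d, g} are pairwise adjacent, and any tree decomposition puts a clique entirely inside one bag — forcing width ≥ 3. Combining the bounds, tw(G) = 3.

3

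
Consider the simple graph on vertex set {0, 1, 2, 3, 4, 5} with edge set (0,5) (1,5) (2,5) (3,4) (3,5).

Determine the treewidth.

A width-1 tree decomposition is:
Bags: B1 = {2, 5}  B2 = {0, 5}  B3 = {3, 5}  B4 = {1, 5}  B5 = {3, 4}
Tree: B1–B2, B1–B3, B2–B4, B3–B5
The largest bag has 2 vertices, giving width 1; this decomposition certifies tw(G) ≤ 1. Since G has at least one edge (e.g. 2–5), it is not an edgeless graph, so tw(G) ≥ 1. The upper and lower bounds meet at 1, so that is the treewidth.

1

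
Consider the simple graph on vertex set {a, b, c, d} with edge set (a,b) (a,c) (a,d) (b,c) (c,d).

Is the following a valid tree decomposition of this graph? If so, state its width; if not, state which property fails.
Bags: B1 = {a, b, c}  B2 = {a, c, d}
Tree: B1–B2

Vertex coverage: the bags together contain {a, b, c, d}, the full vertex set. Edge coverage: each edge of G has both endpoints in at least one bag. Running intersection: for every vertex, the bags containing it form a connected subtree. All three properties hold, so this is a valid tree decomposition of width max|bag| − 1 = 2, and hence tw(G) ≤ 2.

Yes; width 2.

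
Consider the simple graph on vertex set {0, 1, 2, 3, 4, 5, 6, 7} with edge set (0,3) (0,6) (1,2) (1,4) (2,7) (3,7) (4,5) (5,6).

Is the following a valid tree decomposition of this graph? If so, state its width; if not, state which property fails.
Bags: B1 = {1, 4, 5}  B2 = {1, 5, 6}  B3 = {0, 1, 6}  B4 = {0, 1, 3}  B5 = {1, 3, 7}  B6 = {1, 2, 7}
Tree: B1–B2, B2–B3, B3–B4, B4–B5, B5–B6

Yes; width 2.

Every vertex of G appears in some bag (union = {0, 1, 2, 3, 4, 5, 6, 7}); every edge is covered by a bag; and for each vertex v the set of bags containing v is connected in the bag tree. The decomposition is therefore valid. The largest bag has 3 vertices, so the width is 2.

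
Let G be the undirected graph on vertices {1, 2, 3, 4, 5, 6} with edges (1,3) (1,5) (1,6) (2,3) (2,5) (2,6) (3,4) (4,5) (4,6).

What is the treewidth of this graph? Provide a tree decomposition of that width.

Treewidth 3.
Bags: B1 = {1, 2, 4, 5}  B2 = {1, 2, 3, 4}  B3 = {1, 2, 4, 6}
Tree: B1–B2, B2–B3

Every bag has size at most 4, so the width is 4 − 1 = 3 and tw(G) ≤ 3. For the lower bound: the 4 vertex sets {4,5}, {2,3}, {1}, {6} are disjoint, each induces a connected subgraph, and every pair is joined by at least one edge of G. Contracting each set to a single vertex therefore yields K_{4} as a minor, and since treewidth is minor-monotone, tw(G) ≥ tw(K_{4}) = 3. The upper and lower bounds meet at 3, so that is the treewidth.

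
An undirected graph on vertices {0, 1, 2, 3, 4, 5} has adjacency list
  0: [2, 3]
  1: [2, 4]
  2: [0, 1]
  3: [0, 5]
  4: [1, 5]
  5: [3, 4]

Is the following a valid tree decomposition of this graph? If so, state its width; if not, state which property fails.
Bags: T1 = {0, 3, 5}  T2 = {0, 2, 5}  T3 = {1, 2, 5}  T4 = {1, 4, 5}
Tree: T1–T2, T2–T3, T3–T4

Checking the three conditions: (i) the bags cover all of {0, 1, 2, 3, 4, 5}; (ii) for each edge, some bag contains both endpoints; (iii) the bags containing any fixed vertex form a subtree. All hold, so the decomposition is valid with width 3 − 1 = 2.

Yes; width 2.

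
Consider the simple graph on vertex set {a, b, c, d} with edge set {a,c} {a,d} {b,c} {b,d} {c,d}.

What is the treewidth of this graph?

A width-2 tree decomposition is:
Bags: B1 = {b, c, d}  B2 = {a, c, d}
Tree: B1–B2
Every bag has size at most 3, so the width is 3 − 1 = 2 and tw(G) ≤ 2. On the other hand G contains the 3-clique {a, c, d}. A clique must lie in a single bag of any decomposition, so no decomposition can have width below 2. Therefore the treewidth is 2.

2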